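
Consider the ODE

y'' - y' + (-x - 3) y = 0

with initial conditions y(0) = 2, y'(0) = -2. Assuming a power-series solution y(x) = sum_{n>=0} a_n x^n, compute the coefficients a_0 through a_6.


Ansatz: y(x) = sum_{n>=0} a_n x^n, so y'(x) = sum_{n>=1} n a_n x^(n-1) and y''(x) = sum_{n>=2} n(n-1) a_n x^(n-2).
Substitute into P(x) y'' + Q(x) y' + R(x) y = 0 with P(x) = 1, Q(x) = -1, R(x) = -x - 3, and match powers of x.
Initial conditions: a_0 = 2, a_1 = -2.
Setting the coefficient of each power of x to zero and solving order by order (substituting the coefficients already found):
  x^0: 2 a_2 - a_1 - 3 a_0 = 0  ->  2 a_2 = a_1 + 3 a_0 = 4  ->  a_2 = 2
  x^1: 6 a_3 - 2 a_2 - 3 a_1 - a_0 = 0  ->  6 a_3 = 2 a_2 + 3 a_1 + a_0 = 0  ->  a_3 = 0
  x^2: 12 a_4 - 3 a_3 - 3 a_2 - a_1 = 0  ->  12 a_4 = 3 a_3 + 3 a_2 + a_1 = 4  ->  a_4 = 1/3
  x^3: 20 a_5 - 4 a_4 - 3 a_3 - a_2 = 0  ->  20 a_5 = 4 a_4 + 3 a_3 + a_2 = 10/3  ->  a_5 = 1/6
  x^4: 30 a_6 - 5 a_5 - 3 a_4 - a_3 = 0  ->  30 a_6 = 5 a_5 + 3 a_4 + a_3 = 11/6  ->  a_6 = 11/180
Truncated series: y(x) = 2 - 2 x + 2 x^2 + (1/3) x^4 + (1/6) x^5 + (11/180) x^6 + O(x^7).

a_0 = 2; a_1 = -2; a_2 = 2; a_3 = 0; a_4 = 1/3; a_5 = 1/6; a_6 = 11/180


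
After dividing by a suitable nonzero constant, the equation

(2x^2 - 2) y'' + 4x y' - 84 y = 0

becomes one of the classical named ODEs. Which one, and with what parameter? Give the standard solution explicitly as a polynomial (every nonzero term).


All three coefficients share the factor -2; dividing through by -2 gives  (1 - x^2) y'' - 2x y' + 42 y = 0.
This matches the Legendre equation (1 - x^2) y'' - 2x y' + n(n+1) y = 0 (note the -2x y' term) with n(n+1) = 42, so n = 6; the polynomial solution is P_6(x).
With y = sum_k a_k x^k, matching x^k gives (k+2)(k+1) a_{k+2} = [k(k+1) - n(n+1)] a_k = (k - 6)(k + 7) a_k. The right side vanishes at k = 6, so the series with the parity of 6 terminates at degree 6.
Standard normalization (P_n(1) = 1): leading coefficient (2n)!/(2^n (n!)^2) = 479001600/(64*518400) = 231/16, so a_6 = 231/16. Work downward with a_k = (k+1)(k+2) a_{k+2} / ((k - 6)(k + 7)):
  a_4 = (5)(6)(231/16) / ((4 - 6)(4 + 7)) = (3465/8)/(-22) = -315/16
  a_2 = (3)(4)(-315/16) / ((2 - 6)(2 + 7)) = (-945/4)/(-36) = 105/16
  a_0 = (1)(2)(105/16) / ((0 - 6)(0 + 7)) = (105/8)/(-42) = -5/16
Hence P_6(x) = 231 x^6/16 - 315 x^4/16 + 105 x^2/16 - 5/16.

P_6(x); series = 231 x^6/16 - 315 x^4/16 + 105 x^2/16 - 5/16


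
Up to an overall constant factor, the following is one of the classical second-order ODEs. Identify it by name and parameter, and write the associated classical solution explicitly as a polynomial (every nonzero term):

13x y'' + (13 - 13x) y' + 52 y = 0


All three coefficients share the factor 13; dividing through by 13 gives  x y'' + (1 - x) y' + 4 y = 0.
This matches the Laguerre equation x y'' + (1 - x) y' + n y = 0 with n = 4; the polynomial solution is L_4(x).
With y = sum_k a_k x^k, matching x^k gives (k+1)k a_{k+1} + (k+1) a_{k+1} - k a_k + n a_k = 0, i.e. (k+1)^2 a_{k+1} = (k - n) a_k = (k - 4) a_k. The right side vanishes at k = 4, so the series terminates at degree 4.
Standard normalization L_n(0) = 1 gives a_0 = 1. Work upward with a_{k+1} = (k - 4) a_k / (k+1)^2:
  a_1 = (0 - 4)(1) / 1^2 = -4/1 = -4
  a_2 = (1 - 4)(-4) / 2^2 = 12/4 = 3
  a_3 = (2 - 4)(3) / 3^2 = -6/9 = -2/3
  a_4 = (3 - 4)(-2/3) / 4^2 = (2/3)/16 = 1/24
Hence L_4(x) = x^4/24 - 2 x^3/3 + 3 x^2 - 4 x + 1.

L_4(x); series = x^4/24 - 2 x^3/3 + 3 x^2 - 4 x + 1


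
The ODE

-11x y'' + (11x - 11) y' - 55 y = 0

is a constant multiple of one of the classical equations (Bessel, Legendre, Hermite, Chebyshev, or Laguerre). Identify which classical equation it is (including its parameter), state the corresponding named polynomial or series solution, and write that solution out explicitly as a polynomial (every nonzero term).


All three coefficients share the factor -11; dividing through by -11 gives  x y'' + (1 - x) y' + 5 y = 0.
This matches the Laguerre equation x y'' + (1 - x) y' + n y = 0 with n = 5; the polynomial solution is L_5(x).
With y = sum_k a_k x^k, matching x^k gives (k+1)k a_{k+1} + (k+1) a_{k+1} - k a_k + n a_k = 0, i.e. (k+1)^2 a_{k+1} = (k - n) a_k = (k - 5) a_k. The right side vanishes at k = 5, so the series terminates at degree 5.
Standard normalization L_n(0) = 1 gives a_0 = 1. Work upward with a_{k+1} = (k - 5) a_k / (k+1)^2:
  a_1 = (0 - 5)(1) / 1^2 = -5/1 = -5
  a_2 = (1 - 5)(-5) / 2^2 = 20/4 = 5
  a_3 = (2 - 5)(5) / 3^2 = -15/9 = -5/3
  a_4 = (3 - 5)(-5/3) / 4^2 = (10/3)/16 = 5/24
  a_5 = (4 - 5)(5/24) / 5^2 = (-5/24)/25 = -1/120
Hence L_5(x) = -x^5/120 + 5 x^4/24 - 5 x^3/3 + 5 x^2 - 5 x + 1.

L_5(x); series = -x^5/120 + 5 x^4/24 - 5 x^3/3 + 5 x^2 - 5 x + 1


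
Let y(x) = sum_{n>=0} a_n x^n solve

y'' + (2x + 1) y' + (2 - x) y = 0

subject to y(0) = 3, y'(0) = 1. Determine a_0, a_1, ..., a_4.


Ansatz: y(x) = sum_{n>=0} a_n x^n, so y'(x) = sum_{n>=1} n a_n x^(n-1) and y''(x) = sum_{n>=2} n(n-1) a_n x^(n-2).
Substitute into P(x) y'' + Q(x) y' + R(x) y = 0 with P(x) = 1, Q(x) = 2x + 1, R(x) = 2 - x, and match powers of x.
Initial conditions: a_0 = 3, a_1 = 1.
Setting the coefficient of each power of x to zero and solving order by order (substituting the coefficients already found):
  x^0: 2 a_2 + a_1 + 2 a_0 = 0  ->  2 a_2 = -a_1 - 2 a_0 = -7  ->  a_2 = -7/2
  x^1: 6 a_3 + 2 a_2 + 4 a_1 - a_0 = 0  ->  6 a_3 = -2 a_2 - 4 a_1 + a_0 = 6  ->  a_3 = 1
  x^2: 12 a_4 + 3 a_3 + 6 a_2 - a_1 = 0  ->  12 a_4 = -3 a_3 - 6 a_2 + a_1 = 19  ->  a_4 = 19/12
Truncated series: y(x) = 3 + x - (7/2) x^2 + x^3 + (19/12) x^4 + O(x^5).

a_0 = 3; a_1 = 1; a_2 = -7/2; a_3 = 1; a_4 = 19/12


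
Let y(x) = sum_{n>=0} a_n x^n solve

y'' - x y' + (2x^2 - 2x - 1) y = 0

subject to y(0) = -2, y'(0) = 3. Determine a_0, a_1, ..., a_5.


Ansatz: y(x) = sum_{n>=0} a_n x^n, so y'(x) = sum_{n>=1} n a_n x^(n-1) and y''(x) = sum_{n>=2} n(n-1) a_n x^(n-2).
Substitute into P(x) y'' + Q(x) y' + R(x) y = 0 with P(x) = 1, Q(x) = -x, R(x) = 2x^2 - 2x - 1, and match powers of x.
Initial conditions: a_0 = -2, a_1 = 3.
Setting the coefficient of each power of x to zero and solving order by order (substituting the coefficients already found):
  x^0: 2 a_2 - a_0 = 0  ->  2 a_2 = a_0 = -2  ->  a_2 = -1
  x^1: 6 a_3 - 2 a_1 - 2 a_0 = 0  ->  6 a_3 = 2 a_1 + 2 a_0 = 2  ->  a_3 = 1/3
  x^2: 12 a_4 - 3 a_2 - 2 a_1 + 2 a_0 = 0  ->  12 a_4 = 3 a_2 + 2 a_1 - 2 a_0 = 7  ->  a_4 = 7/12
  x^3: 20 a_5 - 4 a_3 - 2 a_2 + 2 a_1 = 0  ->  20 a_5 = 4 a_3 + 2 a_2 - 2 a_1 = -20/3  ->  a_5 = -1/3
Truncated series: y(x) = -2 + 3 x - x^2 + (1/3) x^3 + (7/12) x^4 - (1/3) x^5 + O(x^6).

a_0 = -2; a_1 = 3; a_2 = -1; a_3 = 1/3; a_4 = 7/12; a_5 = -1/3


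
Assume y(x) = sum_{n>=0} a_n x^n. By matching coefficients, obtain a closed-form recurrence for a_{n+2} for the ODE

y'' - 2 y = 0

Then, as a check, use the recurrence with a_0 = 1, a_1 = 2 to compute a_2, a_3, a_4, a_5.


Substitute y = sum_n a_n x^n into y'' + (const) y = 0.
y''(x) = sum_{n>=0} (n+2)(n+1) a_{n+2} x^n.
The ODE becomes sum_n [(n+2)(n+1) a_{n+2} - 2 a_n] x^n = 0.
Setting each coefficient to zero gives the recurrence:
  (n+2)(n+1) a_{n+2} - 2 a_n = 0,
  a_{n+2} = 2 / ((n+1)(n+2)) a_n.

Check with a_0 = 1, a_1 = 2 (apply the recurrence for n = 0, 1, 2, 3): a_0 = 1, a_1 = 2, a_2 = 1, a_3 = 2/3, a_4 = 1/6, a_5 = 1/15.

a_{n+2} = 2/((n+1)(n+2)) * a_n; check: a_0 = 1, a_1 = 2, a_2 = 1, a_3 = 2/3, a_4 = 1/6, a_5 = 1/15


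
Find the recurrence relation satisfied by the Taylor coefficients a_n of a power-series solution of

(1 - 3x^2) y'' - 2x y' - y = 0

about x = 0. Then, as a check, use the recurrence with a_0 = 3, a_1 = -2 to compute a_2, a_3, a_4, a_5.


Substitute y = sum_n a_n x^n.
(1 - 3 x^2) y'' contributes (n+2)(n+1) a_{n+2} - 3 n(n-1) a_n at x^n.
-2 x y'(x) contributes -2 n a_n at x^n.
-y(x) contributes -1 a_n at x^n.
Matching x^n: (n+2)(n+1) a_{n+2} + (-3 n(n-1) - 2 n - 1) a_n = 0.
Thus a_{n+2} = (3 n(n-1) + 2 n + 1) / ((n+1)(n+2)) * a_n.

Check with a_0 = 3, a_1 = -2 (apply the recurrence for n = 0, 1, 2, 3): a_0 = 3, a_1 = -2, a_2 = 3/2, a_3 = -1, a_4 = 11/8, a_5 = -5/4.

a_(n+2) = (3 n(n-1) + 2 n + 1) / ((n+1)(n+2)) * a_n; check: a_0 = 3, a_1 = -2, a_2 = 3/2, a_3 = -1, a_4 = 11/8, a_5 = -5/4


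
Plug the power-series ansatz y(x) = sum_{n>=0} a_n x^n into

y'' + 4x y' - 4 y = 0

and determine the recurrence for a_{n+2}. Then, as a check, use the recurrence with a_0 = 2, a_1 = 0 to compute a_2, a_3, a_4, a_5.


Substitute y = sum_n a_n x^n.
y''(x) has coefficient (n+2)(n+1) a_{n+2} at x^n;
4 x y'(x) has coefficient 4 n a_n at x^n (shift);
-4 y(x) has coefficient -4 a_n at x^n.
Matching x^n: (n+2)(n+1) a_{n+2} + (4n - 4) a_n = 0.
Thus a_{n+2} = (-4n + 4) / ((n+1)(n+2)) * a_n.

Check with a_0 = 2, a_1 = 0 (apply the recurrence for n = 0, 1, 2, 3): a_0 = 2, a_1 = 0, a_2 = 4, a_3 = 0, a_4 = -4/3, a_5 = 0.

a_(n+2) = (-4n + 4) / ((n+1)(n+2)) * a_n; check: a_0 = 2, a_1 = 0, a_2 = 4, a_3 = 0, a_4 = -4/3, a_5 = 0


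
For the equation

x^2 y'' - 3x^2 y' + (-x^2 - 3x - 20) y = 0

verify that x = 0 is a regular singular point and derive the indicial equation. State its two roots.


Divide by x^2 to reach normal form y'' + P_1(x) y' + P_2(x) y = 0 with P_1(x) = -3 and P_2(x) = -1 - 3/x - 20/x^2.
x = 0 is a singular point because the y-coefficient -1 - 3/x - 20/x^2 has a pole at x = 0.
It is a regular singular point because x P_1(x) = p(x) = -3x and x^2 P_2(x) = q(x) = -x^2 - 3x - 20 are polynomials, hence analytic at x = 0.
p(0) = 0,  q(0) = -20.
Indicial equation: r(r-1) + p(0) r + q(0) = 0, i.e. r^2 + (p(0) - 1) r + q(0) = 0, i.e. r^2 - 1 r - 20 = 0.
Discriminant: (-1)^2 - 4(-20) = 81, so r = (1 ± 9)/2.
Solving: r_1 = 5, r_2 = -4.

indicial: r^2 - 1 r - 20 = 0; roots r_1 = 5, r_2 = -4


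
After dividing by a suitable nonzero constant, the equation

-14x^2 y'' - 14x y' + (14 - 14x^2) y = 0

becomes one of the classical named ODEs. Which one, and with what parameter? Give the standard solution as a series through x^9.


All three coefficients share the factor -14; dividing through by -14 gives  x^2 y'' + x y' + (x^2 - 1) y = 0.
This matches the Bessel equation x^2 y'' + x y' + (x^2 - nu^2) y = 0 with nu^2 = 1, so nu = 1; the solution bounded at x = 0 is J_1(x).
Frobenius at x = 0: indicial roots ±nu; for r = nu the recurrence k(k + 2nu) c_k = -c_{k-2} gives the standard series J_nu(x) = sum_{k>=0} (-1)^k / (k! (k+nu)!) (x/2)^(2k+nu). Evaluate the first 5 terms:
  k = 0: (-1)^0 / (0! * 1! * 2^1) x^1 = 1/(1*1*2) x^1 = (1/2) x^1
  k = 1: (-1)^1 / (1! * 2! * 2^3) x^3 = -1/(1*2*8) x^3 = (-1/16) x^3
  k = 2: (-1)^2 / (2! * 3! * 2^5) x^5 = 1/(2*6*32) x^5 = (1/384) x^5
  k = 3: (-1)^3 / (3! * 4! * 2^7) x^7 = -1/(6*24*128) x^7 = (-1/18432) x^7
  k = 4: (-1)^4 / (4! * 5! * 2^9) x^9 = 1/(24*120*512) x^9 = (1/1474560) x^9
Hence J_1(x) = x^9/1474560 - x^7/18432 + x^5/384 - x^3/16 + x/2 + ....

J_1(x); series = x^9/1474560 - x^7/18432 + x^5/384 - x^3/16 + x/2


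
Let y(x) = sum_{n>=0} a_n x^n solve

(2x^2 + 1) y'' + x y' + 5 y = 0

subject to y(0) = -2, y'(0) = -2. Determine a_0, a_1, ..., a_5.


Ansatz: y(x) = sum_{n>=0} a_n x^n, so y'(x) = sum_{n>=1} n a_n x^(n-1) and y''(x) = sum_{n>=2} n(n-1) a_n x^(n-2).
Substitute into P(x) y'' + Q(x) y' + R(x) y = 0 with P(x) = 2x^2 + 1, Q(x) = x, R(x) = 5, and match powers of x.
Initial conditions: a_0 = -2, a_1 = -2.
Setting the coefficient of each power of x to zero and solving order by order (substituting the coefficients already found):
  x^0: 2 a_2 + 5 a_0 = 0  ->  2 a_2 = -5 a_0 = 10  ->  a_2 = 5
  x^1: 6 a_3 + 6 a_1 = 0  ->  6 a_3 = -6 a_1 = 12  ->  a_3 = 2
  x^2: 12 a_4 + 11 a_2 = 0  ->  12 a_4 = -11 a_2 = -55  ->  a_4 = -55/12
  x^3: 20 a_5 + 20 a_3 = 0  ->  20 a_5 = -20 a_3 = -40  ->  a_5 = -2
Truncated series: y(x) = -2 - 2 x + 5 x^2 + 2 x^3 - (55/12) x^4 - 2 x^5 + O(x^6).

a_0 = -2; a_1 = -2; a_2 = 5; a_3 = 2; a_4 = -55/12; a_5 = -2


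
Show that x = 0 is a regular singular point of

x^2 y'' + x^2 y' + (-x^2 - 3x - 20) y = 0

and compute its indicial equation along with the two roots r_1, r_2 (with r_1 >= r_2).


Divide by x^2 to reach normal form y'' + P_1(x) y' + P_2(x) y = 0 with P_1(x) = 1 and P_2(x) = -1 - 3/x - 20/x^2.
x = 0 is a singular point because the y-coefficient -1 - 3/x - 20/x^2 has a pole at x = 0.
It is a regular singular point because x P_1(x) = p(x) = x and x^2 P_2(x) = q(x) = -x^2 - 3x - 20 are polynomials, hence analytic at x = 0.
p(0) = 0,  q(0) = -20.
Indicial equation: r(r-1) + p(0) r + q(0) = 0, i.e. r^2 + (p(0) - 1) r + q(0) = 0, i.e. r^2 - 1 r - 20 = 0.
Discriminant: (-1)^2 - 4(-20) = 81, so r = (1 ± 9)/2.
Solving: r_1 = 5, r_2 = -4.

indicial: r^2 - 1 r - 20 = 0; roots r_1 = 5, r_2 = -4


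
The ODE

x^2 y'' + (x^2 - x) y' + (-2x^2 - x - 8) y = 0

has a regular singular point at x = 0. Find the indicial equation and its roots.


Divide by x^2 to reach normal form y'' + P_1(x) y' + P_2(x) y = 0 with P_1(x) = 1 - 1/x and P_2(x) = -2 - 1/x - 8/x^2.
x = 0 is a singular point because the y'-coefficient 1 - 1/x has a pole at x = 0 and the y-coefficient -2 - 1/x - 8/x^2 has a pole at x = 0.
It is a regular singular point because x P_1(x) = p(x) = x - 1 and x^2 P_2(x) = q(x) = -2x^2 - x - 8 are polynomials, hence analytic at x = 0.
p(0) = -1,  q(0) = -8.
Indicial equation: r(r-1) + p(0) r + q(0) = 0, i.e. r^2 + (p(0) - 1) r + q(0) = 0, i.e. r^2 - 2 r - 8 = 0.
Discriminant: (-2)^2 - 4(-8) = 36, so r = (2 ± 6)/2.
Solving: r_1 = 4, r_2 = -2.

indicial: r^2 - 2 r - 8 = 0; roots r_1 = 4, r_2 = -2


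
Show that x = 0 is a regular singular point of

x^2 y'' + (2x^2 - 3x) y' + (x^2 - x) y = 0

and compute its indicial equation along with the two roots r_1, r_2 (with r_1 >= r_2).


Divide by x^2 to reach normal form y'' + P_1(x) y' + P_2(x) y = 0 with P_1(x) = 2 - 3/x and P_2(x) = 1 - 1/x.
x = 0 is a singular point because the y'-coefficient 2 - 3/x has a pole at x = 0 and the y-coefficient 1 - 1/x has a pole at x = 0.
It is a regular singular point because x P_1(x) = p(x) = 2x - 3 and x^2 P_2(x) = q(x) = x^2 - x are polynomials, hence analytic at x = 0.
p(0) = -3,  q(0) = 0.
Indicial equation: r(r-1) + p(0) r + q(0) = 0, i.e. r^2 + (p(0) - 1) r + q(0) = 0, i.e. r^2 - 4 r = 0.
Discriminant: (-4)^2 - 4(0) = 16, so r = (4 ± 4)/2.
Solving: r_1 = 4, r_2 = 0.

indicial: r^2 - 4 r = 0; roots r_1 = 4, r_2 = 0


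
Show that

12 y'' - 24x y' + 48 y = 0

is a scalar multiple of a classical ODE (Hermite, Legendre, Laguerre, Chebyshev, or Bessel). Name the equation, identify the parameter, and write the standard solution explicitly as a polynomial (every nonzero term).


All three coefficients share the factor 12; dividing through by 12 gives  y'' - 2x y' + 4 y = 0.
This matches the Hermite equation y'' - 2x y' + 2n y = 0 with 2n = 4, so n = 2; the polynomial solution is H_2(x).
With y = sum_k a_k x^k, matching x^k gives (k+2)(k+1) a_{k+2} = 2(k - n) a_k = 2(k - 2) a_k. The right side vanishes at k = 2, so the series with the parity of 2 terminates at degree 2.
Standard normalization: leading coefficient of H_n is 2^n, so a_2 = 2^2 = 4. Work downward with a_k = (k+1)(k+2) a_{k+2} / (2(k - n)):
  a_0 = (1)(2)(4) / (2(0 - 2)) = 8/(-4) = -2
Hence H_2(x) = 4 x^2 - 2.

H_2(x); series = 4 x^2 - 2


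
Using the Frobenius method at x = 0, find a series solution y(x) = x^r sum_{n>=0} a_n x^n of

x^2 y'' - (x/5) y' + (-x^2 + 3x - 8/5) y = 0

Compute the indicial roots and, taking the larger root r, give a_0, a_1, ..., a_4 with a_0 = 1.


Write in Frobenius form y'' + (p(x)/x) y' + (q(x)/x^2) y = 0:
  p(x) = -1/5,  q(x) = -x^2 + 3x - 8/5.
Indicial equation: r(r-1) + (-1/5) r + (-8/5) = 0 -> roots r_1 = 2, r_2 = -4/5.
Take r = r_1 = 2. Let y(x) = x^r sum_{n>=0} a_n x^n with a_0 = 1.
Substitute y = x^r sum a_n x^n and match x^{r+n}. The recurrence is
  D(n) a_n + 3 a_{n-1} - 1 a_{n-2} = 0,  where D(n) = (r+n)(r+n-1) + (-1/5)(r+n) + (-8/5).
  a_n = [-3 a_{n-1} + 1 a_{n-2}] / D(n).
Since the indicial polynomial factors as (r - r_1)(r - r_2), D(n) = (r_1 + n - r_1)(r_1 + n - r_2) = n(n + 14/5).
Evaluating step by step (a_0 = 1):
  n = 1: D(1) = 1(1 + 14/5) = 19/5; numerator = -3(1) = -3; a_1 = (-3)/(19/5) = -15/19
  n = 2: D(2) = 2(2 + 14/5) = 48/5; numerator = -3(-15/19) + 1(1) = 64/19; a_2 = (64/19)/(48/5) = 20/57
  n = 3: D(3) = 3(3 + 14/5) = 87/5; numerator = -3(20/57) + 1(-15/19) = -35/19; a_3 = (-35/19)/(87/5) = -175/1653
  n = 4: D(4) = 4(4 + 14/5) = 136/5; numerator = -3(-175/1653) + 1(20/57) = 1105/1653; a_4 = (1105/1653)/(136/5) = 325/13224

r = 2; a_0 = 1; a_1 = -15/19; a_2 = 20/57; a_3 = -175/1653; a_4 = 325/13224


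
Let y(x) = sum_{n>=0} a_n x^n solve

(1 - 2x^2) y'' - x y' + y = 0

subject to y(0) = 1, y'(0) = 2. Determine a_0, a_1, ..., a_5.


Ansatz: y(x) = sum_{n>=0} a_n x^n, so y'(x) = sum_{n>=1} n a_n x^(n-1) and y''(x) = sum_{n>=2} n(n-1) a_n x^(n-2).
Substitute into P(x) y'' + Q(x) y' + R(x) y = 0 with P(x) = 1 - 2x^2, Q(x) = -x, R(x) = 1, and match powers of x.
Initial conditions: a_0 = 1, a_1 = 2.
Setting the coefficient of each power of x to zero and solving order by order (substituting the coefficients already found):
  x^0: 2 a_2 + a_0 = 0  ->  2 a_2 = -a_0 = -1  ->  a_2 = -1/2
  x^1: 6 a_3 = 0  ->  a_3 = 0
  x^2: 12 a_4 - 5 a_2 = 0  ->  12 a_4 = 5 a_2 = -5/2  ->  a_4 = -5/24
  x^3: 20 a_5 - 14 a_3 = 0  ->  20 a_5 = 14 a_3 = 0  ->  a_5 = 0
Truncated series: y(x) = 1 + 2 x - (1/2) x^2 - (5/24) x^4 + O(x^6).

a_0 = 1; a_1 = 2; a_2 = -1/2; a_3 = 0; a_4 = -5/24; a_5 = 0


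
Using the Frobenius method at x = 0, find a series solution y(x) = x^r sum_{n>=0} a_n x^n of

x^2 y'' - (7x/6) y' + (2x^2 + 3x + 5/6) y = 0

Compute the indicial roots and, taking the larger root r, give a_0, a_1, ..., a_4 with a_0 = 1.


Write in Frobenius form y'' + (p(x)/x) y' + (q(x)/x^2) y = 0:
  p(x) = -7/6,  q(x) = 2x^2 + 3x + 5/6.
Indicial equation: r(r-1) + (-7/6) r + (5/6) = 0 -> roots r_1 = 5/3, r_2 = 1/2.
Take r = r_1 = 5/3. Let y(x) = x^r sum_{n>=0} a_n x^n with a_0 = 1.
Substitute y = x^r sum a_n x^n and match x^{r+n}. The recurrence is
  D(n) a_n + 3 a_{n-1} + 2 a_{n-2} = 0,  where D(n) = (r+n)(r+n-1) + (-7/6)(r+n) + (5/6).
  a_n = [-3 a_{n-1} - 2 a_{n-2}] / D(n).
Since the indicial polynomial factors as (r - r_1)(r - r_2), D(n) = (r_1 + n - r_1)(r_1 + n - r_2) = n(n + 7/6).
Evaluating step by step (a_0 = 1):
  n = 1: D(1) = 1(1 + 7/6) = 13/6; numerator = -3(1) = -3; a_1 = (-3)/(13/6) = -18/13
  n = 2: D(2) = 2(2 + 7/6) = 19/3; numerator = -3(-18/13) - 2(1) = 28/13; a_2 = (28/13)/(19/3) = 84/247
  n = 3: D(3) = 3(3 + 7/6) = 25/2; numerator = -3(84/247) - 2(-18/13) = 432/247; a_3 = (432/247)/(25/2) = 864/6175
  n = 4: D(4) = 4(4 + 7/6) = 62/3; numerator = -3(864/6175) - 2(84/247) = -6792/6175; a_4 = (-6792/6175)/(62/3) = -10188/191425

r = 5/3; a_0 = 1; a_1 = -18/13; a_2 = 84/247; a_3 = 864/6175; a_4 = -10188/191425


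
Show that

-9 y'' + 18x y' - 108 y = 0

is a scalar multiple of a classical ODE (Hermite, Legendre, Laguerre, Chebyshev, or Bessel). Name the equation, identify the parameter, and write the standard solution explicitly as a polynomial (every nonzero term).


All three coefficients share the factor -9; dividing through by -9 gives  y'' - 2x y' + 12 y = 0.
This matches the Hermite equation y'' - 2x y' + 2n y = 0 with 2n = 12, so n = 6; the polynomial solution is H_6(x).
With y = sum_k a_k x^k, matching x^k gives (k+2)(k+1) a_{k+2} = 2(k - n) a_k = 2(k - 6) a_k. The right side vanishes at k = 6, so the series with the parity of 6 terminates at degree 6.
Standard normalization: leading coefficient of H_n is 2^n, so a_6 = 2^6 = 64. Work downward with a_k = (k+1)(k+2) a_{k+2} / (2(k - n)):
  a_4 = (5)(6)(64) / (2(4 - 6)) = 1920/(-4) = -480
  a_2 = (3)(4)(-480) / (2(2 - 6)) = -5760/(-8) = 720
  a_0 = (1)(2)(720) / (2(0 - 6)) = 1440/(-12) = -120
Hence H_6(x) = 64 x^6 - 480 x^4 + 720 x^2 - 120.

H_6(x); series = 64 x^6 - 480 x^4 + 720 x^2 - 120


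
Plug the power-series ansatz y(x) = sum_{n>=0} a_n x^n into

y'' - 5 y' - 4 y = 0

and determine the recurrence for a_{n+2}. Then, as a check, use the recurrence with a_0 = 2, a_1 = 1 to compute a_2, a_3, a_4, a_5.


Substitute y = sum_n a_n x^n.
y''(x) has coefficient (n+2)(n+1) a_{n+2} at x^n;
-5 y'(x) has coefficient -5 (n+1) a_{n+1} at x^n;
-4 y(x) has coefficient -4 a_n at x^n.
Matching x^n: (n+2)(n+1) a_{n+2} - 5 (n+1) a_{n+1} - 4 a_n = 0.
Thus a_{n+2} = [5 (n+1) a_{n+1} + 4 a_n] / ((n+1)(n+2)).

Check with a_0 = 2, a_1 = 1 (apply the recurrence for n = 0, 1, 2, 3): a_0 = 2, a_1 = 1, a_2 = 13/2, a_3 = 23/2, a_4 = 397/24, a_5 = 2261/120.

a_(n+2) = [5 (n+1) a_(n+1) + 4 a_n] / ((n+1)(n+2)); check: a_0 = 2, a_1 = 1, a_2 = 13/2, a_3 = 23/2, a_4 = 397/24, a_5 = 2261/120


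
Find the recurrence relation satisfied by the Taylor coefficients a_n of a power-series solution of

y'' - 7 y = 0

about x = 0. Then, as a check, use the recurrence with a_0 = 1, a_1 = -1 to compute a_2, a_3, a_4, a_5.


Substitute y = sum_n a_n x^n into y'' + (const) y = 0.
y''(x) = sum_{n>=0} (n+2)(n+1) a_{n+2} x^n.
The ODE becomes sum_n [(n+2)(n+1) a_{n+2} - 7 a_n] x^n = 0.
Setting each coefficient to zero gives the recurrence:
  (n+2)(n+1) a_{n+2} - 7 a_n = 0,
  a_{n+2} = 7 / ((n+1)(n+2)) a_n.

Check with a_0 = 1, a_1 = -1 (apply the recurrence for n = 0, 1, 2, 3): a_0 = 1, a_1 = -1, a_2 = 7/2, a_3 = -7/6, a_4 = 49/24, a_5 = -49/120.

a_{n+2} = 7/((n+1)(n+2)) * a_n; check: a_0 = 1, a_1 = -1, a_2 = 7/2, a_3 = -7/6, a_4 = 49/24, a_5 = -49/120


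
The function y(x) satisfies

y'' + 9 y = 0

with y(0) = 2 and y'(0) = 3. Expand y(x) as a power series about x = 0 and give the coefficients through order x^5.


Ansatz: y(x) = sum_{n>=0} a_n x^n, so y'(x) = sum_{n>=1} n a_n x^(n-1) and y''(x) = sum_{n>=2} n(n-1) a_n x^(n-2).
Substitute into P(x) y'' + Q(x) y' + R(x) y = 0 with P(x) = 1, Q(x) = 0, R(x) = 9, and match powers of x.
Initial conditions: a_0 = 2, a_1 = 3.
Setting the coefficient of each power of x to zero and solving order by order (substituting the coefficients already found):
  x^0: 2 a_2 + 9 a_0 = 0  ->  2 a_2 = -9 a_0 = -18  ->  a_2 = -9
  x^1: 6 a_3 + 9 a_1 = 0  ->  6 a_3 = -9 a_1 = -27  ->  a_3 = -9/2
  x^2: 12 a_4 + 9 a_2 = 0  ->  12 a_4 = -9 a_2 = 81  ->  a_4 = 27/4
  x^3: 20 a_5 + 9 a_3 = 0  ->  20 a_5 = -9 a_3 = 81/2  ->  a_5 = 81/40
Truncated series: y(x) = 2 + 3 x - 9 x^2 - (9/2) x^3 + (27/4) x^4 + (81/40) x^5 + O(x^6).

a_0 = 2; a_1 = 3; a_2 = -9; a_3 = -9/2; a_4 = 27/4; a_5 = 81/40


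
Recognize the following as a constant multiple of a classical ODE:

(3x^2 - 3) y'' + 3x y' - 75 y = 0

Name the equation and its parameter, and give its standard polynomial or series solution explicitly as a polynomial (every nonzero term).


All three coefficients share the factor -3; dividing through by -3 gives  (1 - x^2) y'' - x y' + 25 y = 0.
This matches the Chebyshev equation (1 - x^2) y'' - x y' + n^2 y = 0 (note the -x y' term, not -2x y') with n^2 = 25, so n = 5; the polynomial solution is T_5(x).
With y = sum_k a_k x^k, matching x^k gives (k+2)(k+1) a_{k+2} = (k^2 - n^2) a_k = (k - 5)(k + 5) a_k. The right side vanishes at k = 5, so the series with the parity of 5 terminates at degree 5.
Standard normalization: leading coefficient of T_n is 2^(n-1), so a_5 = 2^4 = 16. Work downward with a_k = (k+1)(k+2) a_{k+2} / ((k - 5)(k + 5)):
  a_3 = (4)(5)(16) / ((3 - 5)(3 + 5)) = 320/(-16) = -20
  a_1 = (2)(3)(-20) / ((1 - 5)(1 + 5)) = -120/(-24) = 5
Hence T_5(x) = 16 x^5 - 20 x^3 + 5 x.

T_5(x); series = 16 x^5 - 20 x^3 + 5 x


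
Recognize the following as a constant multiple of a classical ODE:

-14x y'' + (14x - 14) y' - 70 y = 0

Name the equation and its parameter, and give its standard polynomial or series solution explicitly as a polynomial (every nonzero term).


All three coefficients share the factor -14; dividing through by -14 gives  x y'' + (1 - x) y' + 5 y = 0.
This matches the Laguerre equation x y'' + (1 - x) y' + n y = 0 with n = 5; the polynomial solution is L_5(x).
With y = sum_k a_k x^k, matching x^k gives (k+1)k a_{k+1} + (k+1) a_{k+1} - k a_k + n a_k = 0, i.e. (k+1)^2 a_{k+1} = (k - n) a_k = (k - 5) a_k. The right side vanishes at k = 5, so the series terminates at degree 5.
Standard normalization L_n(0) = 1 gives a_0 = 1. Work upward with a_{k+1} = (k - 5) a_k / (k+1)^2:
  a_1 = (0 - 5)(1) / 1^2 = -5/1 = -5
  a_2 = (1 - 5)(-5) / 2^2 = 20/4 = 5
  a_3 = (2 - 5)(5) / 3^2 = -15/9 = -5/3
  a_4 = (3 - 5)(-5/3) / 4^2 = (10/3)/16 = 5/24
  a_5 = (4 - 5)(5/24) / 5^2 = (-5/24)/25 = -1/120
Hence L_5(x) = -x^5/120 + 5 x^4/24 - 5 x^3/3 + 5 x^2 - 5 x + 1.

L_5(x); series = -x^5/120 + 5 x^4/24 - 5 x^3/3 + 5 x^2 - 5 x + 1


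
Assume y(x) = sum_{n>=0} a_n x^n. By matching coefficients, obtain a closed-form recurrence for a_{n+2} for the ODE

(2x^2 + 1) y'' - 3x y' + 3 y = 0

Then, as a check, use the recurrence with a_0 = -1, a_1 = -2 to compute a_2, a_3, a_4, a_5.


Substitute y = sum_n a_n x^n.
(1 + 2 x^2) y'' contributes (n+2)(n+1) a_{n+2} + 2 n(n-1) a_n at x^n.
-3 x y'(x) contributes -3 n a_n at x^n.
3 y(x) contributes 3 a_n at x^n.
Matching x^n: (n+2)(n+1) a_{n+2} + (2 n(n-1) - 3 n + 3) a_n = 0.
Thus a_{n+2} = (-2 n(n-1) + 3 n - 3) / ((n+1)(n+2)) * a_n.

Check with a_0 = -1, a_1 = -2 (apply the recurrence for n = 0, 1, 2, 3): a_0 = -1, a_1 = -2, a_2 = 3/2, a_3 = 0, a_4 = -1/8, a_5 = 0.

a_(n+2) = (-2 n(n-1) + 3 n - 3) / ((n+1)(n+2)) * a_n; check: a_0 = -1, a_1 = -2, a_2 = 3/2, a_3 = 0, a_4 = -1/8, a_5 = 0


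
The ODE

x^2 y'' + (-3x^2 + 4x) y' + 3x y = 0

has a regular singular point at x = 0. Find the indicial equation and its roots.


Divide by x^2 to reach normal form y'' + P_1(x) y' + P_2(x) y = 0 with P_1(x) = -3 + 4/x and P_2(x) = 3/x.
x = 0 is a singular point because the y'-coefficient -3 + 4/x has a pole at x = 0 and the y-coefficient 3/x has a pole at x = 0.
It is a regular singular point because x P_1(x) = p(x) = 4 - 3x and x^2 P_2(x) = q(x) = 3x are polynomials, hence analytic at x = 0.
p(0) = 4,  q(0) = 0.
Indicial equation: r(r-1) + p(0) r + q(0) = 0, i.e. r^2 + (p(0) - 1) r + q(0) = 0, i.e. r^2 + 3 r = 0.
Discriminant: (3)^2 - 4(0) = 9, so r = (-3 ± 3)/2.
Solving: r_1 = 0, r_2 = -3.

indicial: r^2 + 3 r = 0; roots r_1 = 0, r_2 = -3


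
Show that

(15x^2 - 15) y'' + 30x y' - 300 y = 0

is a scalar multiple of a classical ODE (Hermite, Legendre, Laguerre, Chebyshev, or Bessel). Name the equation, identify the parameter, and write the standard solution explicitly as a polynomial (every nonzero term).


All three coefficients share the factor -15; dividing through by -15 gives  (1 - x^2) y'' - 2x y' + 20 y = 0.
This matches the Legendre equation (1 - x^2) y'' - 2x y' + n(n+1) y = 0 (note the -2x y' term) with n(n+1) = 20, so n = 4; the polynomial solution is P_4(x).
With y = sum_k a_k x^k, matching x^k gives (k+2)(k+1) a_{k+2} = [k(k+1) - n(n+1)] a_k = (k - 4)(k + 5) a_k. The right side vanishes at k = 4, so the series with the parity of 4 terminates at degree 4.
Standard normalization (P_n(1) = 1): leading coefficient (2n)!/(2^n (n!)^2) = 40320/(16*576) = 35/8, so a_4 = 35/8. Work downward with a_k = (k+1)(k+2) a_{k+2} / ((k - 4)(k + 5)):
  a_2 = (3)(4)(35/8) / ((2 - 4)(2 + 5)) = (105/2)/(-14) = -15/4
  a_0 = (1)(2)(-15/4) / ((0 - 4)(0 + 5)) = (-15/2)/(-20) = 3/8
Hence P_4(x) = 35 x^4/8 - 15 x^2/4 + 3/8.

P_4(x); series = 35 x^4/8 - 15 x^2/4 + 3/8


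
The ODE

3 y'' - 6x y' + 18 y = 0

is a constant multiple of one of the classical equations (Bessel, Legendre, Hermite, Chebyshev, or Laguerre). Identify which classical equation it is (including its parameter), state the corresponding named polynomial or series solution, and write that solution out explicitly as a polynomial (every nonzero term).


All three coefficients share the factor 3; dividing through by 3 gives  y'' - 2x y' + 6 y = 0.
This matches the Hermite equation y'' - 2x y' + 2n y = 0 with 2n = 6, so n = 3; the polynomial solution is H_3(x).
With y = sum_k a_k x^k, matching x^k gives (k+2)(k+1) a_{k+2} = 2(k - n) a_k = 2(k - 3) a_k. The right side vanishes at k = 3, so the series with the parity of 3 terminates at degree 3.
Standard normalization: leading coefficient of H_n is 2^n, so a_3 = 2^3 = 8. Work downward with a_k = (k+1)(k+2) a_{k+2} / (2(k - n)):
  a_1 = (2)(3)(8) / (2(1 - 3)) = 48/(-4) = -12
Hence H_3(x) = 8 x^3 - 12 x.

H_3(x); series = 8 x^3 - 12 x


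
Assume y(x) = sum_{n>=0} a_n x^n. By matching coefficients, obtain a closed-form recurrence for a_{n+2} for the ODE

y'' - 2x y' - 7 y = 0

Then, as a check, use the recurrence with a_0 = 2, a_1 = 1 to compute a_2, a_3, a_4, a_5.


Substitute y = sum_n a_n x^n.
y''(x) has coefficient (n+2)(n+1) a_{n+2} at x^n;
-2 x y'(x) has coefficient -2 n a_n at x^n (shift);
-7 y(x) has coefficient -7 a_n at x^n.
Matching x^n: (n+2)(n+1) a_{n+2} + (-2n - 7) a_n = 0.
Thus a_{n+2} = (2n + 7) / ((n+1)(n+2)) * a_n.

Check with a_0 = 2, a_1 = 1 (apply the recurrence for n = 0, 1, 2, 3): a_0 = 2, a_1 = 1, a_2 = 7, a_3 = 3/2, a_4 = 77/12, a_5 = 39/40.

a_(n+2) = (2n + 7) / ((n+1)(n+2)) * a_n; check: a_0 = 2, a_1 = 1, a_2 = 7, a_3 = 3/2, a_4 = 77/12, a_5 = 39/40


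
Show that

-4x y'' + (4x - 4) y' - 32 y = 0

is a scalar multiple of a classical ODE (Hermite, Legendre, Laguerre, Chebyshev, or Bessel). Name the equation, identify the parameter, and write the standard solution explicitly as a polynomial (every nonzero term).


All three coefficients share the factor -4; dividing through by -4 gives  x y'' + (1 - x) y' + 8 y = 0.
This matches the Laguerre equation x y'' + (1 - x) y' + n y = 0 with n = 8; the polynomial solution is L_8(x).
With y = sum_k a_k x^k, matching x^k gives (k+1)k a_{k+1} + (k+1) a_{k+1} - k a_k + n a_k = 0, i.e. (k+1)^2 a_{k+1} = (k - n) a_k = (k - 8) a_k. The right side vanishes at k = 8, so the series terminates at degree 8.
Standard normalization L_n(0) = 1 gives a_0 = 1. Work upward with a_{k+1} = (k - 8) a_k / (k+1)^2:
  a_1 = (0 - 8)(1) / 1^2 = -8/1 = -8
  a_2 = (1 - 8)(-8) / 2^2 = 56/4 = 14
  a_3 = (2 - 8)(14) / 3^2 = -84/9 = -28/3
  a_4 = (3 - 8)(-28/3) / 4^2 = (140/3)/16 = 35/12
  a_5 = (4 - 8)(35/12) / 5^2 = (-35/3)/25 = -7/15
  a_6 = (5 - 8)(-7/15) / 6^2 = (7/5)/36 = 7/180
  a_7 = (6 - 8)(7/180) / 7^2 = (-7/90)/49 = -1/630
  a_8 = (7 - 8)(-1/630) / 8^2 = (1/630)/64 = 1/40320
Hence L_8(x) = x^8/40320 - x^7/630 + 7 x^6/180 - 7 x^5/15 + 35 x^4/12 - 28 x^3/3 + 14 x^2 - 8 x + 1.

L_8(x); series = x^8/40320 - x^7/630 + 7 x^6/180 - 7 x^5/15 + 35 x^4/12 - 28 x^3/3 + 14 x^2 - 8 x + 1


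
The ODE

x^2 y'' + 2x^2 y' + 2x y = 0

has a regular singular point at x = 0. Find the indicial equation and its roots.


Divide by x^2 to reach normal form y'' + P_1(x) y' + P_2(x) y = 0 with P_1(x) = 2 and P_2(x) = 2/x.
x = 0 is a singular point because the y-coefficient 2/x has a pole at x = 0.
It is a regular singular point because x P_1(x) = p(x) = 2x and x^2 P_2(x) = q(x) = 2x are polynomials, hence analytic at x = 0.
p(0) = 0,  q(0) = 0.
Indicial equation: r(r-1) + p(0) r + q(0) = 0, i.e. r^2 + (p(0) - 1) r + q(0) = 0, i.e. r^2 - 1 r = 0.
Discriminant: (-1)^2 - 4(0) = 1, so r = (1 ± 1)/2.
Solving: r_1 = 1, r_2 = 0.

indicial: r^2 - 1 r = 0; roots r_1 = 1, r_2 = 0


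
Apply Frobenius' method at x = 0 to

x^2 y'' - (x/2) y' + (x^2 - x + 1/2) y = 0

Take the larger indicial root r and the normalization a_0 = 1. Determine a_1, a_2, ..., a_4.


Write in Frobenius form y'' + (p(x)/x) y' + (q(x)/x^2) y = 0:
  p(x) = -1/2,  q(x) = x^2 - x + 1/2.
Indicial equation: r(r-1) + (-1/2) r + (1/2) = 0 -> roots r_1 = 1, r_2 = 1/2.
Take r = r_1 = 1. Let y(x) = x^r sum_{n>=0} a_n x^n with a_0 = 1.
Substitute y = x^r sum a_n x^n and match x^{r+n}. The recurrence is
  D(n) a_n - 1 a_{n-1} + 1 a_{n-2} = 0,  where D(n) = (r+n)(r+n-1) + (-1/2)(r+n) + (1/2).
  a_n = [1 a_{n-1} - 1 a_{n-2}] / D(n).
Since the indicial polynomial factors as (r - r_1)(r - r_2), D(n) = (r_1 + n - r_1)(r_1 + n - r_2) = n(n + 1/2).
Evaluating step by step (a_0 = 1):
  n = 1: D(1) = 1(1 + 1/2) = 3/2; numerator = 1(1) = 1; a_1 = (1)/(3/2) = 2/3
  n = 2: D(2) = 2(2 + 1/2) = 5; numerator = 1(2/3) - 1(1) = -1/3; a_2 = (-1/3)/(5) = -1/15
  n = 3: D(3) = 3(3 + 1/2) = 21/2; numerator = 1(-1/15) - 1(2/3) = -11/15; a_3 = (-11/15)/(21/2) = -22/315
  n = 4: D(4) = 4(4 + 1/2) = 18; numerator = 1(-22/315) - 1(-1/15) = -1/315; a_4 = (-1/315)/(18) = -1/5670

r = 1; a_0 = 1; a_1 = 2/3; a_2 = -1/15; a_3 = -22/315; a_4 = -1/5670


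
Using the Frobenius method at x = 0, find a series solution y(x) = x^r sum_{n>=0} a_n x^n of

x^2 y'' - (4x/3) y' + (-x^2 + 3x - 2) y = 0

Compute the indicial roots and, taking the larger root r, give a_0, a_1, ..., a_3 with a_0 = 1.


Write in Frobenius form y'' + (p(x)/x) y' + (q(x)/x^2) y = 0:
  p(x) = -4/3,  q(x) = -x^2 + 3x - 2.
Indicial equation: r(r-1) + (-4/3) r + (-2) = 0 -> roots r_1 = 3, r_2 = -2/3.
Take r = r_1 = 3. Let y(x) = x^r sum_{n>=0} a_n x^n with a_0 = 1.
Substitute y = x^r sum a_n x^n and match x^{r+n}. The recurrence is
  D(n) a_n + 3 a_{n-1} - 1 a_{n-2} = 0,  where D(n) = (r+n)(r+n-1) + (-4/3)(r+n) + (-2).
  a_n = [-3 a_{n-1} + 1 a_{n-2}] / D(n).
Since the indicial polynomial factors as (r - r_1)(r - r_2), D(n) = (r_1 + n - r_1)(r_1 + n - r_2) = n(n + 11/3).
Evaluating step by step (a_0 = 1):
  n = 1: D(1) = 1(1 + 11/3) = 14/3; numerator = -3(1) = -3; a_1 = (-3)/(14/3) = -9/14
  n = 2: D(2) = 2(2 + 11/3) = 34/3; numerator = -3(-9/14) + 1(1) = 41/14; a_2 = (41/14)/(34/3) = 123/476
  n = 3: D(3) = 3(3 + 11/3) = 20; numerator = -3(123/476) + 1(-9/14) = -675/476; a_3 = (-675/476)/(20) = -135/1904

r = 3; a_0 = 1; a_1 = -9/14; a_2 = 123/476; a_3 = -135/1904


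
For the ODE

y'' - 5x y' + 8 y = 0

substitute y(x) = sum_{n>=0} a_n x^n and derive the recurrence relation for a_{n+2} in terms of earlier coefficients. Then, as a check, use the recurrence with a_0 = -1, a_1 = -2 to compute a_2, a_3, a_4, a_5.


Substitute y = sum_n a_n x^n.
y''(x) has coefficient (n+2)(n+1) a_{n+2} at x^n;
-5 x y'(x) has coefficient -5 n a_n at x^n (shift);
8 y(x) has coefficient 8 a_n at x^n.
Matching x^n: (n+2)(n+1) a_{n+2} + (-5n + 8) a_n = 0.
Thus a_{n+2} = (5n - 8) / ((n+1)(n+2)) * a_n.

Check with a_0 = -1, a_1 = -2 (apply the recurrence for n = 0, 1, 2, 3): a_0 = -1, a_1 = -2, a_2 = 4, a_3 = 1, a_4 = 2/3, a_5 = 7/20.

a_(n+2) = (5n - 8) / ((n+1)(n+2)) * a_n; check: a_0 = -1, a_1 = -2, a_2 = 4, a_3 = 1, a_4 = 2/3, a_5 = 7/20


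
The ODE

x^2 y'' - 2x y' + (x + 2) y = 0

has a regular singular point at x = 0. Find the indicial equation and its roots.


Divide by x^2 to reach normal form y'' + P_1(x) y' + P_2(x) y = 0 with P_1(x) = -2/x and P_2(x) = 1/x + 2/x^2.
x = 0 is a singular point because the y'-coefficient -2/x has a pole at x = 0 and the y-coefficient 1/x + 2/x^2 has a pole at x = 0.
It is a regular singular point because x P_1(x) = p(x) = -2 and x^2 P_2(x) = q(x) = x + 2 are polynomials, hence analytic at x = 0.
p(0) = -2,  q(0) = 2.
Indicial equation: r(r-1) + p(0) r + q(0) = 0, i.e. r^2 + (p(0) - 1) r + q(0) = 0, i.e. r^2 - 3 r + 2 = 0.
Discriminant: (-3)^2 - 4(2) = 1, so r = (3 ± 1)/2.
Solving: r_1 = 2, r_2 = 1.

indicial: r^2 - 3 r + 2 = 0; roots r_1 = 2, r_2 = 1


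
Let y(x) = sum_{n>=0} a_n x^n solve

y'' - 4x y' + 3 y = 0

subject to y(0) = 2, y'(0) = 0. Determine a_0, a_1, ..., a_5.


Ansatz: y(x) = sum_{n>=0} a_n x^n, so y'(x) = sum_{n>=1} n a_n x^(n-1) and y''(x) = sum_{n>=2} n(n-1) a_n x^(n-2).
Substitute into P(x) y'' + Q(x) y' + R(x) y = 0 with P(x) = 1, Q(x) = -4x, R(x) = 3, and match powers of x.
Initial conditions: a_0 = 2, a_1 = 0.
Setting the coefficient of each power of x to zero and solving order by order (substituting the coefficients already found):
  x^0: 2 a_2 + 3 a_0 = 0  ->  2 a_2 = -3 a_0 = -6  ->  a_2 = -3
  x^1: 6 a_3 - a_1 = 0  ->  6 a_3 = a_1 = 0  ->  a_3 = 0
  x^2: 12 a_4 - 5 a_2 = 0  ->  12 a_4 = 5 a_2 = -15  ->  a_4 = -5/4
  x^3: 20 a_5 - 9 a_3 = 0  ->  20 a_5 = 9 a_3 = 0  ->  a_5 = 0
Truncated series: y(x) = 2 - 3 x^2 - (5/4) x^4 + O(x^6).

a_0 = 2; a_1 = 0; a_2 = -3; a_3 = 0; a_4 = -5/4; a_5 = 0


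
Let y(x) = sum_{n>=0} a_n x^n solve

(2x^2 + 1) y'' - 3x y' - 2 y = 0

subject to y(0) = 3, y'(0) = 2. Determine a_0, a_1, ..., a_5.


Ansatz: y(x) = sum_{n>=0} a_n x^n, so y'(x) = sum_{n>=1} n a_n x^(n-1) and y''(x) = sum_{n>=2} n(n-1) a_n x^(n-2).
Substitute into P(x) y'' + Q(x) y' + R(x) y = 0 with P(x) = 2x^2 + 1, Q(x) = -3x, R(x) = -2, and match powers of x.
Initial conditions: a_0 = 3, a_1 = 2.
Setting the coefficient of each power of x to zero and solving order by order (substituting the coefficients already found):
  x^0: 2 a_2 - 2 a_0 = 0  ->  2 a_2 = 2 a_0 = 6  ->  a_2 = 3
  x^1: 6 a_3 - 5 a_1 = 0  ->  6 a_3 = 5 a_1 = 10  ->  a_3 = 5/3
  x^2: 12 a_4 - 4 a_2 = 0  ->  12 a_4 = 4 a_2 = 12  ->  a_4 = 1
  x^3: 20 a_5 + a_3 = 0  ->  20 a_5 = -a_3 = -5/3  ->  a_5 = -1/12
Truncated series: y(x) = 3 + 2 x + 3 x^2 + (5/3) x^3 + x^4 - (1/12) x^5 + O(x^6).

a_0 = 3; a_1 = 2; a_2 = 3; a_3 = 5/3; a_4 = 1; a_5 = -1/12


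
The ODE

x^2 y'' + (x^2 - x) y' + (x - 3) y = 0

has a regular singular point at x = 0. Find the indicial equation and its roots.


Divide by x^2 to reach normal form y'' + P_1(x) y' + P_2(x) y = 0 with P_1(x) = 1 - 1/x and P_2(x) = 1/x - 3/x^2.
x = 0 is a singular point because the y'-coefficient 1 - 1/x has a pole at x = 0 and the y-coefficient 1/x - 3/x^2 has a pole at x = 0.
It is a regular singular point because x P_1(x) = p(x) = x - 1 and x^2 P_2(x) = q(x) = x - 3 are polynomials, hence analytic at x = 0.
p(0) = -1,  q(0) = -3.
Indicial equation: r(r-1) + p(0) r + q(0) = 0, i.e. r^2 + (p(0) - 1) r + q(0) = 0, i.e. r^2 - 2 r - 3 = 0.
Discriminant: (-2)^2 - 4(-3) = 16, so r = (2 ± 4)/2.
Solving: r_1 = 3, r_2 = -1.

indicial: r^2 - 2 r - 3 = 0; roots r_1 = 3, r_2 = -1


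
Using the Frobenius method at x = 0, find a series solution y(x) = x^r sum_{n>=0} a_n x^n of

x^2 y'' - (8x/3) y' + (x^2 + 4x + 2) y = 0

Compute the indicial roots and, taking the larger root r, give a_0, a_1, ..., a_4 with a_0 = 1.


Write in Frobenius form y'' + (p(x)/x) y' + (q(x)/x^2) y = 0:
  p(x) = -8/3,  q(x) = x^2 + 4x + 2.
Indicial equation: r(r-1) + (-8/3) r + (2) = 0 -> roots r_1 = 3, r_2 = 2/3.
Take r = r_1 = 3. Let y(x) = x^r sum_{n>=0} a_n x^n with a_0 = 1.
Substitute y = x^r sum a_n x^n and match x^{r+n}. The recurrence is
  D(n) a_n + 4 a_{n-1} + 1 a_{n-2} = 0,  where D(n) = (r+n)(r+n-1) + (-8/3)(r+n) + (2).
  a_n = [-4 a_{n-1} - 1 a_{n-2}] / D(n).
Since the indicial polynomial factors as (r - r_1)(r - r_2), D(n) = (r_1 + n - r_1)(r_1 + n - r_2) = n(n + 7/3).
Evaluating step by step (a_0 = 1):
  n = 1: D(1) = 1(1 + 7/3) = 10/3; numerator = -4(1) = -4; a_1 = (-4)/(10/3) = -6/5
  n = 2: D(2) = 2(2 + 7/3) = 26/3; numerator = -4(-6/5) - 1(1) = 19/5; a_2 = (19/5)/(26/3) = 57/130
  n = 3: D(3) = 3(3 + 7/3) = 16; numerator = -4(57/130) - 1(-6/5) = -36/65; a_3 = (-36/65)/(16) = -9/260
  n = 4: D(4) = 4(4 + 7/3) = 76/3; numerator = -4(-9/260) - 1(57/130) = -3/10; a_4 = (-3/10)/(76/3) = -9/760

r = 3; a_0 = 1; a_1 = -6/5; a_2 = 57/130; a_3 = -9/260; a_4 = -9/760


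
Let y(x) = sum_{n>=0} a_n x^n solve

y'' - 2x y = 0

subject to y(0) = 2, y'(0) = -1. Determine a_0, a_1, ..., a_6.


Ansatz: y(x) = sum_{n>=0} a_n x^n, so y'(x) = sum_{n>=1} n a_n x^(n-1) and y''(x) = sum_{n>=2} n(n-1) a_n x^(n-2).
Substitute into P(x) y'' + Q(x) y' + R(x) y = 0 with P(x) = 1, Q(x) = 0, R(x) = -2x, and match powers of x.
Initial conditions: a_0 = 2, a_1 = -1.
Setting the coefficient of each power of x to zero and solving order by order (substituting the coefficients already found):
  x^0: 2 a_2 = 0  ->  a_2 = 0
  x^1: 6 a_3 - 2 a_0 = 0  ->  6 a_3 = 2 a_0 = 4  ->  a_3 = 2/3
  x^2: 12 a_4 - 2 a_1 = 0  ->  12 a_4 = 2 a_1 = -2  ->  a_4 = -1/6
  x^3: 20 a_5 - 2 a_2 = 0  ->  20 a_5 = 2 a_2 = 0  ->  a_5 = 0
  x^4: 30 a_6 - 2 a_3 = 0  ->  30 a_6 = 2 a_3 = 4/3  ->  a_6 = 2/45
Truncated series: y(x) = 2 - x + (2/3) x^3 - (1/6) x^4 + (2/45) x^6 + O(x^7).

a_0 = 2; a_1 = -1; a_2 = 0; a_3 = 2/3; a_4 = -1/6; a_5 = 0; a_6 = 2/45


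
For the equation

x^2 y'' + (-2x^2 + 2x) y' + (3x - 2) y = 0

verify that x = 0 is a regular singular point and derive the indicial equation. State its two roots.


Divide by x^2 to reach normal form y'' + P_1(x) y' + P_2(x) y = 0 with P_1(x) = -2 + 2/x and P_2(x) = 3/x - 2/x^2.
x = 0 is a singular point because the y'-coefficient -2 + 2/x has a pole at x = 0 and the y-coefficient 3/x - 2/x^2 has a pole at x = 0.
It is a regular singular point because x P_1(x) = p(x) = 2 - 2x and x^2 P_2(x) = q(x) = 3x - 2 are polynomials, hence analytic at x = 0.
p(0) = 2,  q(0) = -2.
Indicial equation: r(r-1) + p(0) r + q(0) = 0, i.e. r^2 + (p(0) - 1) r + q(0) = 0, i.e. r^2 + 1 r - 2 = 0.
Discriminant: (1)^2 - 4(-2) = 9, so r = (-1 ± 3)/2.
Solving: r_1 = 1, r_2 = -2.

indicial: r^2 + 1 r - 2 = 0; roots r_1 = 1, r_2 = -2
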